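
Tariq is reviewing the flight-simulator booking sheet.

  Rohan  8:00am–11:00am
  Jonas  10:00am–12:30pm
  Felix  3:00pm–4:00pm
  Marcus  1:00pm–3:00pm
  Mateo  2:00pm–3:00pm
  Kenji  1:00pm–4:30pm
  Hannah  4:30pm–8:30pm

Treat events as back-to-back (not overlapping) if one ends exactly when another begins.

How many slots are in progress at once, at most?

Sweep the timeline, counting +1 at each start and −1 at each end (ends before starts at a tie):
8:00am start Rohan → 1
10:00am start Jonas → 2
11:00am end Rohan → 1
12:30pm end Jonas → 0
1:00pm start Kenji → 1
1:00pm start Marcus → 2
2:00pm start Mateo → 3
3:00pm end Marcus → 2
3:00pm end Mateo → 1
3:00pm start Felix → 2
4:00pm end Felix → 1
4:30pm end Kenji → 0
4:30pm start Hannah → 1
8:30pm end Hannah → 0
Peak is 3, at 2:00pm (Kenji, Marcus, Mateo).

3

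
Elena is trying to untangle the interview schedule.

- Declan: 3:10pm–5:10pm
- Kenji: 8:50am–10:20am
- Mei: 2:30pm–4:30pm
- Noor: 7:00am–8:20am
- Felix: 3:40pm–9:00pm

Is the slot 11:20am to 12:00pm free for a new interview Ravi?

Yes — the slot is free

Noor: ends 8:20am at or before Ravi starts 11:20am → clear.
Kenji: ends 10:20am at or before Ravi starts 11:20am → clear.
Mei: starts 2:30pm at or after Ravi ends 12:00pm → clear.
Declan: starts 3:10pm at or after Ravi ends 12:00pm → clear.
Felix: starts 3:40pm at or after Ravi ends 12:00pm → clear.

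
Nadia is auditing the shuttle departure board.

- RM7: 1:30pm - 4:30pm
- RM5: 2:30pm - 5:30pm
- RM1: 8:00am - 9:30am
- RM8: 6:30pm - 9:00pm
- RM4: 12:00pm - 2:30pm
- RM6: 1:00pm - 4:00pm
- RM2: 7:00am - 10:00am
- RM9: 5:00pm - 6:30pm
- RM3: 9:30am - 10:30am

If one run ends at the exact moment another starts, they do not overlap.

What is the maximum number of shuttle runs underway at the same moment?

Walk through starts and ends in time order (an end at T is processed before a start at T):
7:00am start RM2 → 1
8:00am start RM1 → 2
9:30am end RM1 → 1
9:30am start RM3 → 2
10:00am end RM2 → 1
10:30am end RM3 → 0
12:00pm start RM4 → 1
1:00pm start RM6 → 2
1:30pm start RM7 → 3
2:30pm end RM4 → 2
2:30pm start RM5 → 3
4:00pm end RM6 → 2
4:30pm end RM7 → 1
5:00pm start RM9 → 2
5:30pm end RM5 → 1
6:30pm end RM9 → 0
6:30pm start RM8 → 1
9:00pm end RM8 → 0
Peak is 3, at 1:30pm (RM4, RM6, RM7).

3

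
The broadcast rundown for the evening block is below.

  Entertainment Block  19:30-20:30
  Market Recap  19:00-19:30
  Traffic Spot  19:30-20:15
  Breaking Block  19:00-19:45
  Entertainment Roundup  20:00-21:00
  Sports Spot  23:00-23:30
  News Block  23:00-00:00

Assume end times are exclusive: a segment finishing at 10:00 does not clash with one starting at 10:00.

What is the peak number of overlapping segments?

3

Walk through starts and ends in time order (an end at T is processed before a start at T):
19:00 start Breaking Block → 1
19:00 start Market Recap → 2
19:30 end Market Recap → 1
19:30 start Entertainment Block → 2
19:30 start Traffic Spot → 3
19:45 end Breaking Block → 2
20:00 start Entertainment Roundup → 3
20:15 end Traffic Spot → 2
20:30 end Entertainment Block → 1
21:00 end Entertainment Roundup → 0
23:00 start News Block → 1
23:00 start Sports Spot → 2
23:30 end Sports Spot → 1
00:00 end News Block → 0
Peak is 3, at 19:30 (Breaking Block, Entertainment Block, Traffic Spot).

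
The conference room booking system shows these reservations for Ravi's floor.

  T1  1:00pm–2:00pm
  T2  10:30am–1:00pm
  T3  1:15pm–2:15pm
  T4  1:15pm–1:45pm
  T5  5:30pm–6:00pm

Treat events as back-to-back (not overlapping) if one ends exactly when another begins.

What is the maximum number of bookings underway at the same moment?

Sweep the timeline, counting +1 at each start and −1 at each end (ends before starts at a tie):
10:30am start T2 → 1
1:00pm end T2 → 0
1:00pm start T1 → 1
1:15pm start T3 → 2
1:15pm start T4 → 3
1:45pm end T4 → 2
2:00pm end T1 → 1
2:15pm end T3 → 0
5:30pm start T5 → 1
6:00pm end T5 → 0
Peak is 3, at 1:15pm (T1, T3, T4).

3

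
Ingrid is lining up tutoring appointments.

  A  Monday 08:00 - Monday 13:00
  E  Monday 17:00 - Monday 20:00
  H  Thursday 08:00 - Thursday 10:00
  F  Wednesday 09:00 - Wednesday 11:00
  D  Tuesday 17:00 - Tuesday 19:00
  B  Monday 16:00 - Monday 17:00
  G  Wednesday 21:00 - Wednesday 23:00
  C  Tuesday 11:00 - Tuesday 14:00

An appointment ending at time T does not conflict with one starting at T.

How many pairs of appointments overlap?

Sorted by start: A, B, E, C, D, F, G, H.
B starts after A ends — done with A.
E starts exactly when B ends (back-to-back, no overlap) — done with B.
C starts after E ends — done with E.
D starts after C ends — done with C.
F starts after D ends — done with D.
G starts after F ends — done with F.
H starts after G ends.
No pair overlaps.

0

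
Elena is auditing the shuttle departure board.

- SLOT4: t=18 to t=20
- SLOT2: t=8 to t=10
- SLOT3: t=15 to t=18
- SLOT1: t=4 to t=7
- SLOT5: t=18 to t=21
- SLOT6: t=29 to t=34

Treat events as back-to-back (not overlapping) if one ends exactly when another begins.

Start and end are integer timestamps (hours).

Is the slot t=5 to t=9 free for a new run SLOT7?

No — it overlaps SLOT1, SLOT2

SLOT1: starts t=4 before SLOT7 ends t=9, and ends t=7 after SLOT7 starts t=5 → overlap.
SLOT2: starts t=8 before SLOT7 ends t=9, and ends t=10 after SLOT7 starts t=5 → overlap.
SLOT3: starts t=15 at or after SLOT7 ends t=9 → clear.
SLOT4: starts t=18 at or after SLOT7 ends t=9 → clear.
SLOT5: starts t=18 at or after SLOT7 ends t=9 → clear.
SLOT6: starts t=29 at or after SLOT7 ends t=9 → clear.
SLOT7 overlaps SLOT1, SLOT2.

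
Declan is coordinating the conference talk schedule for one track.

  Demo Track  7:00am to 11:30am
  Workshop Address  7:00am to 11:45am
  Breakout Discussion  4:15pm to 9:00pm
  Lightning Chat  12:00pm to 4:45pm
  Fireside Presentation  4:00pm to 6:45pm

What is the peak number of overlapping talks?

Sort all start/end points and keep a running count:
7:00am start Demo Track → 1
7:00am start Workshop Address → 2
11:30am end Demo Track → 1
11:45am end Workshop Address → 0
12:00pm start Lightning Chat → 1
4:00pm start Fireside Presentation → 2
4:15pm start Breakout Discussion → 3
4:45pm end Lightning Chat → 2
6:45pm end Fireside Presentation → 1
9:00pm end Breakout Discussion → 0
Peak is 3, at 4:15pm (Breakout Discussion, Fireside Presentation, Lightning Chat).

3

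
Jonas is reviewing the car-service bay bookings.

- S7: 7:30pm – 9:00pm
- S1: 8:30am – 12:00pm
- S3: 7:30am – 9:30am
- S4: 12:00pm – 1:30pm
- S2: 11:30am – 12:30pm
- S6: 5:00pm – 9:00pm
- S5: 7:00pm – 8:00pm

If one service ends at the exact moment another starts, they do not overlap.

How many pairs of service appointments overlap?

Sorted by start: S3, S1, S2, S4, S6, S5, S7.
S1 starts before S3 ends → S3 and S1 overlap.
S2 starts after S3 ends — done with S3.
S2 starts before S1 ends → S1 and S2 overlap.
S4 starts exactly when S1 ends (back-to-back, no overlap) — done with S1.
S4 starts before S2 ends → S2 and S4 overlap.
S6 starts after S2 ends — done with S2.
S6 starts after S4 ends — done with S4.
S5 starts before S6 ends → S6 and S5 overlap.
S7 starts before S6 ends → S6 and S7 overlap.
S7 starts before S5 ends → S5 and S7 overlap.
Overlapping pairs: S1 & S2, S1 & S3, S2 & S4, S5 & S6, S5 & S7, S6 & S7 — 6 in total.

6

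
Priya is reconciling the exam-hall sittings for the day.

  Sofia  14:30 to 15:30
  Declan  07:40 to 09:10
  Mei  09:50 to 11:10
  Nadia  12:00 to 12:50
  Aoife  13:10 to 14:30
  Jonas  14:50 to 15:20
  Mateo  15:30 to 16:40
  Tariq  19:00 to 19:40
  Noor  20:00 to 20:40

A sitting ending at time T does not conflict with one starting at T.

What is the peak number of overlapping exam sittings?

2

Sweep the timeline, counting +1 at each start and −1 at each end (ends before starts at a tie):
07:40 start Declan → 1
09:10 end Declan → 0
09:50 start Mei → 1
11:10 end Mei → 0
12:00 start Nadia → 1
12:50 end Nadia → 0
13:10 start Aoife → 1
14:30 end Aoife → 0
14:30 start Sofia → 1
14:50 start Jonas → 2
15:20 end Jonas → 1
15:30 end Sofia → 0
15:30 start Mateo → 1
16:40 end Mateo → 0
19:00 start Tariq → 1
19:40 end Tariq → 0
20:00 start Noor → 1
20:40 end Noor → 0
Peak is 2, at 14:50 (Jonas, Sofia).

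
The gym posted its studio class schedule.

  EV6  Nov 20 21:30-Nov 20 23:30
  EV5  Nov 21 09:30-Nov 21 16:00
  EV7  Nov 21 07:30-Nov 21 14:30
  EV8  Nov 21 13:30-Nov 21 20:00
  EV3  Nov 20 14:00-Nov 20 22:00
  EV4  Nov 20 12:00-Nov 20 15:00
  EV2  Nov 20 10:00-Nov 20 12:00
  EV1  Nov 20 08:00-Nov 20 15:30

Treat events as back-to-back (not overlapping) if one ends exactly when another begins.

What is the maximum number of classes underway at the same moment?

Walk through starts and ends in time order (an end at T is processed before a start at T):
Nov 20 08:00 start EV1 → 1
Nov 20 10:00 start EV2 → 2
Nov 20 12:00 end EV2 → 1
Nov 20 12:00 start EV4 → 2
Nov 20 14:00 start EV3 → 3
Nov 20 15:00 end EV4 → 2
Nov 20 15:30 end EV1 → 1
Nov 20 21:30 start EV6 → 2
Nov 20 22:00 end EV3 → 1
Nov 20 23:30 end EV6 → 0
Nov 21 07:30 start EV7 → 1
Nov 21 09:30 start EV5 → 2
Nov 21 13:30 start EV8 → 3
Nov 21 14:30 end EV7 → 2
Nov 21 16:00 end EV5 → 1
Nov 21 20:00 end EV8 → 0
Peak is 3, at Nov 20 14:00 (EV1, EV3, EV4).

3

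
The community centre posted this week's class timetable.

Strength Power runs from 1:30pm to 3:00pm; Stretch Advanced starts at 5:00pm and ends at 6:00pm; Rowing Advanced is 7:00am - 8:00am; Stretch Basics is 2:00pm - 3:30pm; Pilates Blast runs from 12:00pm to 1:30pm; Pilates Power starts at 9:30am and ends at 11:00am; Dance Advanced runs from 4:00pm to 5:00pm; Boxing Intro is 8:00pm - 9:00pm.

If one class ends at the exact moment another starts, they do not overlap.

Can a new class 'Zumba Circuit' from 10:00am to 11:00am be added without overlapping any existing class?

No — it overlaps Pilates Power

Rowing Advanced: ends 8:00am at or before Zumba Circuit starts 10:00am → clear.
Pilates Power: starts 9:30am before Zumba Circuit ends 11:00am, and ends 11:00am after Zumba Circuit starts 10:00am → overlap.
Pilates Blast: starts 12:00pm at or after Zumba Circuit ends 11:00am → clear.
Strength Power: starts 1:30pm at or after Zumba Circuit ends 11:00am → clear.
Stretch Basics: starts 2:00pm at or after Zumba Circuit ends 11:00am → clear.
Dance Advanced: starts 4:00pm at or after Zumba Circuit ends 11:00am → clear.
Stretch Advanced: starts 5:00pm at or after Zumba Circuit ends 11:00am → clear.
Boxing Intro: starts 8:00pm at or after Zumba Circuit ends 11:00am → clear.
Zumba Circuit overlaps Pilates Power.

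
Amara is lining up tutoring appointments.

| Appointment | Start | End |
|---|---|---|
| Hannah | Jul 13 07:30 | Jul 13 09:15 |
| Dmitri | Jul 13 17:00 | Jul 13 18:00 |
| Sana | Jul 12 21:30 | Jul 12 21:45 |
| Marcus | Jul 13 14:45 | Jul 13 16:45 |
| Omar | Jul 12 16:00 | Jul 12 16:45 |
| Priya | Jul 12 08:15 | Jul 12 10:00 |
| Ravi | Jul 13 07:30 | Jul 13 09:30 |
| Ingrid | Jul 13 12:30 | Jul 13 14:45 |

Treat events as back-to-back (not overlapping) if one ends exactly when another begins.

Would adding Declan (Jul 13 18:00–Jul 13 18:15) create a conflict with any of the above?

Priya: ends Jul 12 10:00 at or before Declan starts Jul 13 18:00 → clear.
Omar: ends Jul 12 16:45 at or before Declan starts Jul 13 18:00 → clear.
Sana: ends Jul 12 21:45 at or before Declan starts Jul 13 18:00 → clear.
Hannah: ends Jul 13 09:15 at or before Declan starts Jul 13 18:00 → clear.
Ravi: ends Jul 13 09:30 at or before Declan starts Jul 13 18:00 → clear.
Ingrid: ends Jul 13 14:45 at or before Declan starts Jul 13 18:00 → clear.
Marcus: ends Jul 13 16:45 at or before Declan starts Jul 13 18:00 → clear.
Dmitri: ends Jul 13 18:00 at or before Declan starts Jul 13 18:00 → clear.

No — it doesn't clash with anything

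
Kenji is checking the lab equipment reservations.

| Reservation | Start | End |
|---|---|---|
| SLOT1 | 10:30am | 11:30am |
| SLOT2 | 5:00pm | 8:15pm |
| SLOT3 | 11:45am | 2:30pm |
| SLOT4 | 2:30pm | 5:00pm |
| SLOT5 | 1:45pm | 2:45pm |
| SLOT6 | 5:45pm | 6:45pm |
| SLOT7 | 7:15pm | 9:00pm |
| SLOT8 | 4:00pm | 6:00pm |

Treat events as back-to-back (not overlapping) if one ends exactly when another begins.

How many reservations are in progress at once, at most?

3

Sort all start/end points and keep a running count:
10:30am start SLOT1 → 1
11:30am end SLOT1 → 0
11:45am start SLOT3 → 1
1:45pm start SLOT5 → 2
2:30pm end SLOT3 → 1
2:30pm start SLOT4 → 2
2:45pm end SLOT5 → 1
4:00pm start SLOT8 → 2
5:00pm end SLOT4 → 1
5:00pm start SLOT2 → 2
5:45pm start SLOT6 → 3
6:00pm end SLOT8 → 2
6:45pm end SLOT6 → 1
7:15pm start SLOT7 → 2
8:15pm end SLOT2 → 1
9:00pm end SLOT7 → 0
Peak is 3, at 5:45pm (SLOT2, SLOT6, SLOT8).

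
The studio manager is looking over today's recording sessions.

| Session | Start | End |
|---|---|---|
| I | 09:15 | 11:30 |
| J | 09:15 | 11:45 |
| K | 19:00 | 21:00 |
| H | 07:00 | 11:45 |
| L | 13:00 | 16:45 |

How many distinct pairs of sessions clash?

3

Check each pair: they overlap iff neither finishes before the other starts.
Sorted by start: H, I, J, L, K.
I starts before H ends → H and I overlap.
J starts before H ends → H and J overlap.
L starts after H ends; H is clear from here.
J starts before I ends → I and J overlap.
L starts after I ends; I is clear from here.
L starts after J ends; J is clear from here.
K starts after L ends.
Overlapping pairs: H & I, H & J, I & J — 3 in total.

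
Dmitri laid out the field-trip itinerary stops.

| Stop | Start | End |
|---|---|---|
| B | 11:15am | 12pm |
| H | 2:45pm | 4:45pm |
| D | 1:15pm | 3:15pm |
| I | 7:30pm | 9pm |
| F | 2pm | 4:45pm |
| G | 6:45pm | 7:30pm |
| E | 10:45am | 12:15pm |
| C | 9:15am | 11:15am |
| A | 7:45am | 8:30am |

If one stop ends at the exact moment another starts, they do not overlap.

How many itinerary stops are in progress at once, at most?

3

Sort all start/end points and keep a running count:
7:45am start A → 1
8:30am end A → 0
9:15am start C → 1
10:45am start E → 2
11:15am end C → 1
11:15am start B → 2
12pm end B → 1
12:15pm end E → 0
1:15pm start D → 1
2pm start F → 2
2:45pm start H → 3
3:15pm end D → 2
4:45pm end F → 1
4:45pm end H → 0
6:45pm start G → 1
7:30pm end G → 0
7:30pm start I → 1
9pm end I → 0
Peak is 3, at 2:45pm (D, F, H).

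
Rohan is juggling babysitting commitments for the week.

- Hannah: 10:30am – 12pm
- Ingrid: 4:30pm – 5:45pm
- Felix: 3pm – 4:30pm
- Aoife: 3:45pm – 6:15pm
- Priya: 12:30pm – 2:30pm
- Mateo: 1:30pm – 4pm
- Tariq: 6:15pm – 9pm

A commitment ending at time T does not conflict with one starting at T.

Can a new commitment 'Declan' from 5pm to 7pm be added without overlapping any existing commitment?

Hannah: ends 12pm at or before Declan starts 5pm → clear.
Priya: ends 2:30pm at or before Declan starts 5pm → clear.
Mateo: ends 4pm at or before Declan starts 5pm → clear.
Felix: ends 4:30pm at or before Declan starts 5pm → clear.
Aoife: starts 3:45pm before Declan ends 7pm, and ends 6:15pm after Declan starts 5pm → overlap.
Ingrid: starts 4:30pm before Declan ends 7pm, and ends 5:45pm after Declan starts 5pm → overlap.
Tariq: starts 6:15pm before Declan ends 7pm, and ends 9pm after Declan starts 5pm → overlap.
Declan overlaps Ingrid, Aoife, Tariq.

No — it overlaps Aoife, Ingrid, Tariq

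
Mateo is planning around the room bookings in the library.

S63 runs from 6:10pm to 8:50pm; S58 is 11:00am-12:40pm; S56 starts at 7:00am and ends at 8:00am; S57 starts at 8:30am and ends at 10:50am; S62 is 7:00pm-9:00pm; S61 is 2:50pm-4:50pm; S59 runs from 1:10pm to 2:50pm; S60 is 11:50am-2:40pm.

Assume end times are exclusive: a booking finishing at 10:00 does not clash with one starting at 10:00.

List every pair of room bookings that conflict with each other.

Two intervals overlap when each starts before the other ends.
Sorted by start: S56, S57, S58, S60, S59, S61, S63, S62.
S57 starts after S56 ends — done with S56.
S58 starts after S57 ends — done with S57.
S60 starts before S58 ends → S58 and S60 overlap.
S59 starts after S58 ends — done with S58.
S59 starts before S60 ends → S60 and S59 overlap.
S61 starts after S60 ends — done with S60.
S61 starts exactly when S59 ends (back-to-back, no overlap) — done with S59.
S63 starts after S61 ends — done with S61.
S62 starts before S63 ends → S63 and S62 overlap.

S58 & S60, S59 & S60, S62 & S63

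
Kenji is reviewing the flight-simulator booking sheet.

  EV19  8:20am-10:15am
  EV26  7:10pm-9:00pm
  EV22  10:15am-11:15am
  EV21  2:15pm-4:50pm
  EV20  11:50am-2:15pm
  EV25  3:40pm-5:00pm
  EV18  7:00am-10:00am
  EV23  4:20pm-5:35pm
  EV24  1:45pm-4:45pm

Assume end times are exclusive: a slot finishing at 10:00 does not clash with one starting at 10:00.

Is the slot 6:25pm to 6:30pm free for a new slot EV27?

EV18: ends 10:00am at or before EV27 starts 6:25pm → clear.
EV19: ends 10:15am at or before EV27 starts 6:25pm → clear.
EV22: ends 11:15am at or before EV27 starts 6:25pm → clear.
EV20: ends 2:15pm at or before EV27 starts 6:25pm → clear.
EV24: ends 4:45pm at or before EV27 starts 6:25pm → clear.
EV21: ends 4:50pm at or before EV27 starts 6:25pm → clear.
EV25: ends 5:00pm at or before EV27 starts 6:25pm → clear.
EV23: ends 5:35pm at or before EV27 starts 6:25pm → clear.
EV26: starts 7:10pm at or after EV27 ends 6:30pm → clear.

Yes — the slot is free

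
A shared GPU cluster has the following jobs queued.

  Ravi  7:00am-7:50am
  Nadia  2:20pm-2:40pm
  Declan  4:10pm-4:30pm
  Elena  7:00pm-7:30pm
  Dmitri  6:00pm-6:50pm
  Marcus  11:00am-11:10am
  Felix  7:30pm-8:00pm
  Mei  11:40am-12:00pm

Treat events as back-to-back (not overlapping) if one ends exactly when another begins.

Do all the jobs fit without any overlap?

Sorted by start: Ravi, Marcus, Mei, Nadia, Declan, Dmitri, Elena, Felix.
Marcus starts after Ravi ends, so nothing later overlaps Ravi either.
Mei starts after Marcus ends, so nothing later overlaps Marcus either.
Nadia starts after Mei ends, so nothing later overlaps Mei either.
Declan starts after Nadia ends, so nothing later overlaps Nadia either.
Dmitri starts after Declan ends, so nothing later overlaps Declan either.
Elena starts after Dmitri ends, so nothing later overlaps Dmitri either.
Felix starts exactly when Elena ends (back-to-back, no overlap).
Every pair is clear; the schedule has no overlaps.

Yes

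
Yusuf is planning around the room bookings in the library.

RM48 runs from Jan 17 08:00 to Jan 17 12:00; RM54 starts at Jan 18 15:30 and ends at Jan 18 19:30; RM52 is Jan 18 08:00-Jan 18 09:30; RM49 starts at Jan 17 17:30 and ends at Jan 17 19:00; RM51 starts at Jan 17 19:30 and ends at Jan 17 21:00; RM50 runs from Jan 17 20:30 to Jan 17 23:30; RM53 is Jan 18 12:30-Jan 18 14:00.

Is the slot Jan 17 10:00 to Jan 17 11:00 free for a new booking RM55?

RM48: starts Jan 17 08:00 before RM55 ends Jan 17 11:00, and ends Jan 17 12:00 after RM55 starts Jan 17 10:00 → overlap.
RM49: starts Jan 17 17:30 at or after RM55 ends Jan 17 11:00 → clear.
RM51: starts Jan 17 19:30 at or after RM55 ends Jan 17 11:00 → clear.
RM50: starts Jan 17 20:30 at or after RM55 ends Jan 17 11:00 → clear.
RM52: starts Jan 18 08:00 at or after RM55 ends Jan 17 11:00 → clear.
RM53: starts Jan 18 12:30 at or after RM55 ends Jan 17 11:00 → clear.
RM54: starts Jan 18 15:30 at or after RM55 ends Jan 17 11:00 → clear.
RM55 overlaps RM48.

No — it overlaps RM48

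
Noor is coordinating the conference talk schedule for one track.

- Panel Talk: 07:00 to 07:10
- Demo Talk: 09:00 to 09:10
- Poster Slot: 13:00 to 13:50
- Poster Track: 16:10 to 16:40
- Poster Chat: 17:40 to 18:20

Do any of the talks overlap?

No

Sorted by start: Panel Talk, Demo Talk, Poster Slot, Poster Track, Poster Chat.
Demo Talk starts after Panel Talk ends — done with Panel Talk.
Poster Slot starts after Demo Talk ends — done with Demo Talk.
Poster Track starts after Poster Slot ends — done with Poster Slot.
Poster Chat starts after Poster Track ends.
Every pair is clear; the schedule has no overlaps.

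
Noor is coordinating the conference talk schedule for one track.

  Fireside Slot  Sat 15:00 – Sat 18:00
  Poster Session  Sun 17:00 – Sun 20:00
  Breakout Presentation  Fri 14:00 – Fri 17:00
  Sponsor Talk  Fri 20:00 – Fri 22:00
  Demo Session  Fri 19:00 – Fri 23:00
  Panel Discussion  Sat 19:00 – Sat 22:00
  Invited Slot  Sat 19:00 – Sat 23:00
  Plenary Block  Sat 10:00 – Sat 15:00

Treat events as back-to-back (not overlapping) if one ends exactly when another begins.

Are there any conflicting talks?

Sorted by start: Breakout Presentation, Demo Session, Sponsor Talk, Plenary Block, Fireside Slot, Panel Discussion, Invited Slot, Poster Session.
Demo Session starts after Breakout Presentation ends, so Breakout Presentation has no further overlaps.
Sponsor Talk starts before Demo Session ends → Demo Session and Sponsor Talk overlap.
That's a conflict, so the schedule is not conflict-free.

Yes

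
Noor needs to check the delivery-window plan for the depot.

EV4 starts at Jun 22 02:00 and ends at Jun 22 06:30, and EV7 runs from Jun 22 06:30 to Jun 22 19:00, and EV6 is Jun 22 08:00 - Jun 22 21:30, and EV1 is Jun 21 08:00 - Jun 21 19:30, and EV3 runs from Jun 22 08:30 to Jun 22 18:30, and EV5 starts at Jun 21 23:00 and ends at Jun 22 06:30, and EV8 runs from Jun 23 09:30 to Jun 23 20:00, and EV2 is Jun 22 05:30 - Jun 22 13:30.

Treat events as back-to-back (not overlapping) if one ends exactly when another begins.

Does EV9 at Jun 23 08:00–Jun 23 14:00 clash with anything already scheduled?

EV1: ends Jun 21 19:30 at or before EV9 starts Jun 23 08:00 → clear.
EV5: ends Jun 22 06:30 at or before EV9 starts Jun 23 08:00 → clear.
EV4: ends Jun 22 06:30 at or before EV9 starts Jun 23 08:00 → clear.
EV2: ends Jun 22 13:30 at or before EV9 starts Jun 23 08:00 → clear.
EV7: ends Jun 22 19:00 at or before EV9 starts Jun 23 08:00 → clear.
EV6: ends Jun 22 21:30 at or before EV9 starts Jun 23 08:00 → clear.
EV3: ends Jun 22 18:30 at or before EV9 starts Jun 23 08:00 → clear.
EV8: starts Jun 23 09:30 before EV9 ends Jun 23 14:00, and ends Jun 23 20:00 after EV9 starts Jun 23 08:00 → overlap.
EV9 overlaps EV8.

Yes — it overlaps EV8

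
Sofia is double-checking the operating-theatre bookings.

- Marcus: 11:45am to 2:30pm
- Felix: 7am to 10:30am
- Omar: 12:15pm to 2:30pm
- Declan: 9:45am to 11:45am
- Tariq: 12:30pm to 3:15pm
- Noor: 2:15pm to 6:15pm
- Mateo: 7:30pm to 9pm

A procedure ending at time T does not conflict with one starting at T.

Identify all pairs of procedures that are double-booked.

Sorted by start: Felix, Declan, Marcus, Omar, Tariq, Noor, Mateo.
Declan starts before Felix ends → Felix and Declan overlap.
Marcus starts after Felix ends, so nothing later overlaps Felix either.
Marcus starts exactly when Declan ends (back-to-back, no overlap), so nothing later overlaps Declan either.
Omar starts before Marcus ends → Marcus and Omar overlap.
Tariq starts before Marcus ends → Marcus and Tariq overlap.
Noor starts before Marcus ends → Marcus and Noor overlap.
Mateo starts after Marcus ends.
Tariq starts before Omar ends → Omar and Tariq overlap.
Noor starts before Omar ends → Omar and Noor overlap.
Mateo starts after Omar ends.
Noor starts before Tariq ends → Tariq and Noor overlap.
Mateo starts after Tariq ends.
Mateo starts after Noor ends.

Declan & Felix, Marcus & Noor, Marcus & Omar, Marcus & Tariq, Noor & Omar, Noor & Tariq, Omar & Tariq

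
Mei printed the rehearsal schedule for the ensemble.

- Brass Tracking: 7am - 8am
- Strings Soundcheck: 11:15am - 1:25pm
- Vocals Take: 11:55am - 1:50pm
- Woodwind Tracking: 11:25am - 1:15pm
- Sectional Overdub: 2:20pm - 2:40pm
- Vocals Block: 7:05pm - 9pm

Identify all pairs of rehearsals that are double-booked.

Strings Soundcheck & Vocals Take, Strings Soundcheck & Woodwind Tracking, Vocals Take & Woodwind Tracking

Sorted by start: Brass Tracking, Strings Soundcheck, Woodwind Tracking, Vocals Take, Sectional Overdub, Vocals Block.
Strings Soundcheck starts after Brass Tracking ends; Brass Tracking is clear from here.
Woodwind Tracking starts before Strings Soundcheck ends → Strings Soundcheck and Woodwind Tracking overlap.
Vocals Take starts before Strings Soundcheck ends → Strings Soundcheck and Vocals Take overlap.
Sectional Overdub starts after Strings Soundcheck ends; Strings Soundcheck is clear from here.
Vocals Take starts before Woodwind Tracking ends → Woodwind Tracking and Vocals Take overlap.
Sectional Overdub starts after Woodwind Tracking ends; Woodwind Tracking is clear from here.
Sectional Overdub starts after Vocals Take ends; Vocals Take is clear from here.
Vocals Block starts after Sectional Overdub ends.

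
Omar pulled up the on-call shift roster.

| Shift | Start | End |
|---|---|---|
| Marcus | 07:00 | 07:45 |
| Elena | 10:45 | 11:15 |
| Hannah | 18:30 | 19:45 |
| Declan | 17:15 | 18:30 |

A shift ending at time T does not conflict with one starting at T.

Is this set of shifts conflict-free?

Sorted by start: Marcus, Elena, Declan, Hannah.
Elena starts after Marcus ends, so nothing later overlaps Marcus either.
Declan starts after Elena ends, so nothing later overlaps Elena either.
Hannah starts exactly when Declan ends (back-to-back, no overlap).
Every pair is clear; the schedule has no overlaps.

Yes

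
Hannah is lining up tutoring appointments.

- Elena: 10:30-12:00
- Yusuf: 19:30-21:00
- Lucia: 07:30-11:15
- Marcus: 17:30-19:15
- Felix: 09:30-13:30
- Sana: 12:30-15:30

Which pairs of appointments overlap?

Sorted by start: Lucia, Felix, Elena, Sana, Marcus, Yusuf.
Felix starts before Lucia ends → Lucia and Felix overlap.
Elena starts before Lucia ends → Lucia and Elena overlap.
Sana starts after Lucia ends, so Lucia has no further overlaps.
Elena starts before Felix ends → Felix and Elena overlap.
Sana starts before Felix ends → Felix and Sana overlap.
Marcus starts after Felix ends, so Felix has no further overlaps.
Sana starts after Elena ends, so Elena has no further overlaps.
Marcus starts after Sana ends, so Sana has no further overlaps.
Yusuf starts after Marcus ends.

Elena & Felix, Elena & Lucia, Felix & Lucia, Felix & Sana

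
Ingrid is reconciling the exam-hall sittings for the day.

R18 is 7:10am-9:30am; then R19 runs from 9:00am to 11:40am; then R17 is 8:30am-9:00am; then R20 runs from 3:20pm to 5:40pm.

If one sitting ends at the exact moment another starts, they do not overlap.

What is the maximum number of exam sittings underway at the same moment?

Walk through starts and ends in time order (an end at T is processed before a start at T):
7:10am start R18 → 1
8:30am start R17 → 2
9:00am end R17 → 1
9:00am start R19 → 2
9:30am end R18 → 1
11:40am end R19 → 0
3:20pm start R20 → 1
5:40pm end R20 → 0
Peak is 2, at 8:30am (R17, R18).

2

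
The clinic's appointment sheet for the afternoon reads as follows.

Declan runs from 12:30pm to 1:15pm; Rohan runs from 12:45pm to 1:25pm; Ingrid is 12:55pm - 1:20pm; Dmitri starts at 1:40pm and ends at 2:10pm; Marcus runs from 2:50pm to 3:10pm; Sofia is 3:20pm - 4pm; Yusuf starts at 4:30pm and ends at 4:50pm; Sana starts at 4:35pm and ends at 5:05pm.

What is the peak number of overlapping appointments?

3

Sort all start/end points and keep a running count:
12:30pm start Declan → 1
12:45pm start Rohan → 2
12:55pm start Ingrid → 3
1:15pm end Declan → 2
1:20pm end Ingrid → 1
1:25pm end Rohan → 0
1:40pm start Dmitri → 1
2:10pm end Dmitri → 0
2:50pm start Marcus → 1
3:10pm end Marcus → 0
3:20pm start Sofia → 1
4pm end Sofia → 0
4:30pm start Yusuf → 1
4:35pm start Sana → 2
4:50pm end Yusuf → 1
5:05pm end Sana → 0
Peak is 3, at 12:55pm (Declan, Ingrid, Rohan).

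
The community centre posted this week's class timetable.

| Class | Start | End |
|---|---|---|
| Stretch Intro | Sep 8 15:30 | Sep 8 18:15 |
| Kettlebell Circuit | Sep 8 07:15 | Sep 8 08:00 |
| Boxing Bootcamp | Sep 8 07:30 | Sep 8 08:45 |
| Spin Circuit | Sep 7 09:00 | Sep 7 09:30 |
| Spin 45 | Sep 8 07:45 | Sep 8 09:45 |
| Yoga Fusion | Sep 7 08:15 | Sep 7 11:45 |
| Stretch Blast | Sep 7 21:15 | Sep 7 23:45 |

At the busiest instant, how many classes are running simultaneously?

Walk through starts and ends in time order (an end at T is processed before a start at T):
Sep 7 08:15 start Yoga Fusion → 1
Sep 7 09:00 start Spin Circuit → 2
Sep 7 09:30 end Spin Circuit → 1
Sep 7 11:45 end Yoga Fusion → 0
Sep 7 21:15 start Stretch Blast → 1
Sep 7 23:45 end Stretch Blast → 0
Sep 8 07:15 start Kettlebell Circuit → 1
Sep 8 07:30 start Boxing Bootcamp → 2
Sep 8 07:45 start Spin 45 → 3
Sep 8 08:00 end Kettlebell Circuit → 2
Sep 8 08:45 end Boxing Bootcamp → 1
Sep 8 09:45 end Spin 45 → 0
Sep 8 15:30 start Stretch Intro → 1
Sep 8 18:15 end Stretch Intro → 0
Peak is 3, at Sep 8 07:45 (Boxing Bootcamp, Kettlebell Circuit, Spin 45).

3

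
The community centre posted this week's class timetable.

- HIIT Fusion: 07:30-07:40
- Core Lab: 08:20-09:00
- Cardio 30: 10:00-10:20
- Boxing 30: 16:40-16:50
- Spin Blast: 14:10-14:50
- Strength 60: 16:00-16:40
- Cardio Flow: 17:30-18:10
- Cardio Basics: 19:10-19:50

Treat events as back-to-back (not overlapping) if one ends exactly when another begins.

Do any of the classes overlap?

Sorted by start: HIIT Fusion, Core Lab, Cardio 30, Spin Blast, Strength 60, Boxing 30, Cardio Flow, Cardio Basics.
Core Lab starts after HIIT Fusion ends, so nothing later overlaps HIIT Fusion either.
Cardio 30 starts after Core Lab ends, so nothing later overlaps Core Lab either.
Spin Blast starts after Cardio 30 ends, so nothing later overlaps Cardio 30 either.
Strength 60 starts after Spin Blast ends, so nothing later overlaps Spin Blast either.
Boxing 30 starts exactly when Strength 60 ends (back-to-back, no overlap), so nothing later overlaps Strength 60 either.
Cardio Flow starts after Boxing 30 ends, so nothing later overlaps Boxing 30 either.
Cardio Basics starts after Cardio Flow ends.
Every pair is clear; the schedule has no overlaps.

No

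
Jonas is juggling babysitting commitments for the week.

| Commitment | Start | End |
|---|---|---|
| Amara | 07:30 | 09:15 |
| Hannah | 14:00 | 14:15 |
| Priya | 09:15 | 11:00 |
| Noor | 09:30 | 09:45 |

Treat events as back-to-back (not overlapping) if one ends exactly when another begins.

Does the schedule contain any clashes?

Yes

Check each pair: they overlap iff neither finishes before the other starts.
Sorted by start: Amara, Priya, Noor, Hannah.
Priya starts exactly when Amara ends (back-to-back, no overlap); Amara is clear from here.
Noor starts before Priya ends → Priya and Noor overlap.
That's a conflict, so the schedule is not conflict-free.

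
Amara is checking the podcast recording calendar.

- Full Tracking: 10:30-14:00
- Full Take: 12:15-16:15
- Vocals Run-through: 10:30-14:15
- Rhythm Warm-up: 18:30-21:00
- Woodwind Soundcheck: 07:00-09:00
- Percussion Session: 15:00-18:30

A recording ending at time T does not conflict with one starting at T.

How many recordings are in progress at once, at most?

3

Sort all start/end points and keep a running count:
07:00 start Woodwind Soundcheck → 1
09:00 end Woodwind Soundcheck → 0
10:30 start Full Tracking → 1
10:30 start Vocals Run-through → 2
12:15 start Full Take → 3
14:00 end Full Tracking → 2
14:15 end Vocals Run-through → 1
15:00 start Percussion Session → 2
16:15 end Full Take → 1
18:30 end Percussion Session → 0
18:30 start Rhythm Warm-up → 1
21:00 end Rhythm Warm-up → 0
Peak is 3, at 12:15 (Full Take, Full Tracking, Vocals Run-through).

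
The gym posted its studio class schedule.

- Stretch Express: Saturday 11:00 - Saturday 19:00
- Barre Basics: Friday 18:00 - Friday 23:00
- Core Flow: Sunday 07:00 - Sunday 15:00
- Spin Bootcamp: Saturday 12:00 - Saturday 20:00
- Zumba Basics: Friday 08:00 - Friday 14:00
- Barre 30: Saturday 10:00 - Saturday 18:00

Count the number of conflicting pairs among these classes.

3

Sorted by start: Zumba Basics, Barre Basics, Barre 30, Stretch Express, Spin Bootcamp, Core Flow.
Barre Basics starts after Zumba Basics ends, so Zumba Basics has no further overlaps.
Barre 30 starts after Barre Basics ends, so Barre Basics has no further overlaps.
Stretch Express starts before Barre 30 ends → Barre 30 and Stretch Express overlap.
Spin Bootcamp starts before Barre 30 ends → Barre 30 and Spin Bootcamp overlap.
Core Flow starts after Barre 30 ends.
Spin Bootcamp starts before Stretch Express ends → Stretch Express and Spin Bootcamp overlap.
Core Flow starts after Stretch Express ends.
Core Flow starts after Spin Bootcamp ends.
Overlapping pairs: Barre 30 & Spin Bootcamp, Barre 30 & Stretch Express, Spin Bootcamp & Stretch Express — 3 in total.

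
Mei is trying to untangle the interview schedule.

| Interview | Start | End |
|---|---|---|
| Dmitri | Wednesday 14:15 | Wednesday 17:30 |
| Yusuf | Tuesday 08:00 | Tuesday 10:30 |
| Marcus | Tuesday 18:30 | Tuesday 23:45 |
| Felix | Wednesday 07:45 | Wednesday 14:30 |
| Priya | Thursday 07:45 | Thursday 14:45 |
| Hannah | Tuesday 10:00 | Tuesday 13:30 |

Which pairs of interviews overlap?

Sorted by start: Yusuf, Hannah, Marcus, Felix, Dmitri, Priya.
Hannah starts before Yusuf ends → Yusuf and Hannah overlap.
Marcus starts after Yusuf ends — done with Yusuf.
Marcus starts after Hannah ends — done with Hannah.
Felix starts after Marcus ends — done with Marcus.
Dmitri starts before Felix ends → Felix and Dmitri overlap.
Priya starts after Felix ends.
Priya starts after Dmitri ends.

Dmitri & Felix, Hannah & Yusuf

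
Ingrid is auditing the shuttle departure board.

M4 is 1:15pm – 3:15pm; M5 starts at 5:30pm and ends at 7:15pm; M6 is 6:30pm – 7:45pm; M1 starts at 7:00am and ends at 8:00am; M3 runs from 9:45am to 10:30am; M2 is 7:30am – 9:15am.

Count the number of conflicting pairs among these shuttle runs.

Two intervals overlap when each starts before the other ends.
Sorted by start: M1, M2, M3, M4, M5, M6.
M2 starts before M1 ends → M1 and M2 overlap.
M3 starts after M1 ends, so nothing later overlaps M1 either.
M3 starts after M2 ends, so nothing later overlaps M2 either.
M4 starts after M3 ends, so nothing later overlaps M3 either.
M5 starts after M4 ends, so nothing later overlaps M4 either.
M6 starts before M5 ends → M5 and M6 overlap.
Overlapping pairs: M1 & M2, M5 & M6 — 2 in total.

2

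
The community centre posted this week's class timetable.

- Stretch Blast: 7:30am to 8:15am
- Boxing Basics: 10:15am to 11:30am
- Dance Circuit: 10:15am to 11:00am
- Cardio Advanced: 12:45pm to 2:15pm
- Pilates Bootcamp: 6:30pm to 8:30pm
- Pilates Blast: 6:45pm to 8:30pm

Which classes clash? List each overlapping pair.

Boxing Basics & Dance Circuit, Pilates Blast & Pilates Bootcamp

Sorted by start: Stretch Blast, Boxing Basics, Dance Circuit, Cardio Advanced, Pilates Bootcamp, Pilates Blast.
Boxing Basics starts after Stretch Blast ends — done with Stretch Blast.
Dance Circuit starts before Boxing Basics ends → Boxing Basics and Dance Circuit overlap.
Cardio Advanced starts after Boxing Basics ends — done with Boxing Basics.
Cardio Advanced starts after Dance Circuit ends — done with Dance Circuit.
Pilates Bootcamp starts after Cardio Advanced ends — done with Cardio Advanced.
Pilates Blast starts before Pilates Bootcamp ends → Pilates Bootcamp and Pilates Blast overlap.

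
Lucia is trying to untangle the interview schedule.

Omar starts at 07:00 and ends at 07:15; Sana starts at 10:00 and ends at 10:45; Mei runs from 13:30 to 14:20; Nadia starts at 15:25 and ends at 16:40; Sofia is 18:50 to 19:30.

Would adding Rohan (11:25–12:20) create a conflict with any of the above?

No — it doesn't clash with anything

Omar: ends 07:15 at or before Rohan starts 11:25 → clear.
Sana: ends 10:45 at or before Rohan starts 11:25 → clear.
Mei: starts 13:30 at or after Rohan ends 12:20 → clear.
Nadia: starts 15:25 at or after Rohan ends 12:20 → clear.
Sofia: starts 18:50 at or after Rohan ends 12:20 → clear.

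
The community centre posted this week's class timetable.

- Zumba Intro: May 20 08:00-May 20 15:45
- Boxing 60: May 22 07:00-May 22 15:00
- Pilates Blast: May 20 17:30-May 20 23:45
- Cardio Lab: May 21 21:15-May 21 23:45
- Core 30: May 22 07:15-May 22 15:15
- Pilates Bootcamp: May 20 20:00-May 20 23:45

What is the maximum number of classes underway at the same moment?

Sweep the timeline, counting +1 at each start and −1 at each end (ends before starts at a tie):
May 20 08:00 start Zumba Intro → 1
May 20 15:45 end Zumba Intro → 0
May 20 17:30 start Pilates Blast → 1
May 20 20:00 start Pilates Bootcamp → 2
May 20 23:45 end Pilates Blast → 1
May 20 23:45 end Pilates Bootcamp → 0
May 21 21:15 start Cardio Lab → 1
May 21 23:45 end Cardio Lab → 0
May 22 07:00 start Boxing 60 → 1
May 22 07:15 start Core 30 → 2
May 22 15:00 end Boxing 60 → 1
May 22 15:15 end Core 30 → 0
Peak is 2, at May 20 20:00 (Pilates Blast, Pilates Bootcamp).

2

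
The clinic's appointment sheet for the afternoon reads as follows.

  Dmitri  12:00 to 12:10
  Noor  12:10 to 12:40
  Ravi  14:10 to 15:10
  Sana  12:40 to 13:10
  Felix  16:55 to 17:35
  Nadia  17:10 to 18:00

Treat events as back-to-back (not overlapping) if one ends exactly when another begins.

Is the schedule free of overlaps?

Sorted by start: Dmitri, Noor, Sana, Ravi, Felix, Nadia.
Noor starts exactly when Dmitri ends (back-to-back, no overlap), so nothing later overlaps Dmitri either.
Sana starts exactly when Noor ends (back-to-back, no overlap), so nothing later overlaps Noor either.
Ravi starts after Sana ends, so nothing later overlaps Sana either.
Felix starts after Ravi ends, so nothing later overlaps Ravi either.
Nadia starts before Felix ends → Felix and Nadia overlap.
That's a conflict, so the schedule is not conflict-free.

No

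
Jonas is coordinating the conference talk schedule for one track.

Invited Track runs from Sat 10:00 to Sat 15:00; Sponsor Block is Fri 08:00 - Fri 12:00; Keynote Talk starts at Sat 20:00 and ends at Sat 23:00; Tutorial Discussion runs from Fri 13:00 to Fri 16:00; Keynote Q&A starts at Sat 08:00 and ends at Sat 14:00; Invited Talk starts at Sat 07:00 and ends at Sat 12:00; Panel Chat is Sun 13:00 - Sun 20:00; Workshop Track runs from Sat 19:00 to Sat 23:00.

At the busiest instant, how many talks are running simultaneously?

Sweep the timeline, counting +1 at each start and −1 at each end (ends before starts at a tie):
Fri 08:00 start Sponsor Block → 1
Fri 12:00 end Sponsor Block → 0
Fri 13:00 start Tutorial Discussion → 1
Fri 16:00 end Tutorial Discussion → 0
Sat 07:00 start Invited Talk → 1
Sat 08:00 start Keynote Q&A → 2
Sat 10:00 start Invited Track → 3
Sat 12:00 end Invited Talk → 2
Sat 14:00 end Keynote Q&A → 1
Sat 15:00 end Invited Track → 0
Sat 19:00 start Workshop Track → 1
Sat 20:00 start Keynote Talk → 2
Sat 23:00 end Keynote Talk → 1
Sat 23:00 end Workshop Track → 0
Sun 13:00 start Panel Chat → 1
Sun 20:00 end Panel Chat → 0
Peak is 3, at Sat 10:00 (Invited Talk, Invited Track, Keynote Q&A).

3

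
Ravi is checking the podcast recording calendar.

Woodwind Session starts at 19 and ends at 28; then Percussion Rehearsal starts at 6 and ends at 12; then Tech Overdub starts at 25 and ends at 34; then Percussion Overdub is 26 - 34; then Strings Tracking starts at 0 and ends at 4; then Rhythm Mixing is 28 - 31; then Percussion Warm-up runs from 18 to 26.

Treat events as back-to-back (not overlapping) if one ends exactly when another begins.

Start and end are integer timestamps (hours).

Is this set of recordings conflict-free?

Two intervals overlap when each starts before the other ends.
Sorted by start: Strings Tracking, Percussion Rehearsal, Percussion Warm-up, Woodwind Session, Tech Overdub, Percussion Overdub, Rhythm Mixing.
Percussion Rehearsal starts after Strings Tracking ends — done with Strings Tracking.
Percussion Warm-up starts after Percussion Rehearsal ends — done with Percussion Rehearsal.
Woodwind Session starts before Percussion Warm-up ends → Percussion Warm-up and Woodwind Session overlap.
That's a conflict, so the schedule is not conflict-free.

No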